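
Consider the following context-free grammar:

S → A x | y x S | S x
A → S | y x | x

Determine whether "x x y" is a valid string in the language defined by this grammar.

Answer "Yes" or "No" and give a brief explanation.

No - no valid derivation exists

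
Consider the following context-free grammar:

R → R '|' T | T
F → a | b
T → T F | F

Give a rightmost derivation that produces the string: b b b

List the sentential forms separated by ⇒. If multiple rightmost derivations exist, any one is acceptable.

R ⇒ T ⇒ T F ⇒ T b ⇒ T F b ⇒ T b b ⇒ F b b ⇒ b b b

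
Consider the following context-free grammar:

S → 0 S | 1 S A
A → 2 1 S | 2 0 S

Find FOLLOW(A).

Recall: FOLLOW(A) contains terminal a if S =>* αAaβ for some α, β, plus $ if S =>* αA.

We compute FOLLOW(A) using the standard algorithm.
FOLLOW(S) starts with {$}.
FIRST(A) = {2}
FIRST(S) = {0, 1}
FOLLOW(A) = {$, 2}
FOLLOW(S) = {$, 2}
Therefore, FOLLOW(A) = {$, 2}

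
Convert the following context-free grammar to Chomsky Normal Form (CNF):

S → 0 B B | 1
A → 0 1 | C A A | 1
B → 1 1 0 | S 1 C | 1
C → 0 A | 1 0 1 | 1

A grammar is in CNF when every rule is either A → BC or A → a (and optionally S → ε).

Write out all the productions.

T0 → 0; S → 1; T1 → 1; A → 1; B → 1; C → 1; S → T0 X0; X0 → B B; A → T0 T1; A → C X1; X1 → A A; B → T1 X2; X2 → T1 T0; B → S X3; X3 → T1 C; C → T0 A; C → T1 X4; X4 → T0 T1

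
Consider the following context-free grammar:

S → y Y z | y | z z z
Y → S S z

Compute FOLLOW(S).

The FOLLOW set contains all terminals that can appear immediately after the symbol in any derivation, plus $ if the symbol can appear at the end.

We compute FOLLOW(S) using the standard algorithm.
FOLLOW(S) starts with {$}.
FIRST(S) = {y, z}
FIRST(Y) = {y, z}
FOLLOW(S) = {$, y, z}
FOLLOW(Y) = {z}
Therefore, FOLLOW(S) = {$, y, z}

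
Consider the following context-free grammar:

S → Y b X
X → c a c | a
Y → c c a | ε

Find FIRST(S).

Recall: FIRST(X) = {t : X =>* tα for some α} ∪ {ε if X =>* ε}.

We compute FIRST(S) using the standard algorithm.
FIRST(S) = {b, c}
FIRST(X) = {a, c}
FIRST(Y) = {c, ε}
Therefore, FIRST(S) = {b, c}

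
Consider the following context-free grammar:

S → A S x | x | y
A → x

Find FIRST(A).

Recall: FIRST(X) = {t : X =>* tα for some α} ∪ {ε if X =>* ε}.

We compute FIRST(A) using the standard algorithm.
FIRST(A) = {x}
FIRST(S) = {x, y}
Therefore, FIRST(A) = {x}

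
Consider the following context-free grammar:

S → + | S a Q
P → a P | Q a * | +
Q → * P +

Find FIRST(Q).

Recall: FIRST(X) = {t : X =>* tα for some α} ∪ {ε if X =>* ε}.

We compute FIRST(Q) using the standard algorithm.
FIRST(P) = {*, +, a}
FIRST(Q) = {*}
FIRST(S) = {+}
Therefore, FIRST(Q) = {*}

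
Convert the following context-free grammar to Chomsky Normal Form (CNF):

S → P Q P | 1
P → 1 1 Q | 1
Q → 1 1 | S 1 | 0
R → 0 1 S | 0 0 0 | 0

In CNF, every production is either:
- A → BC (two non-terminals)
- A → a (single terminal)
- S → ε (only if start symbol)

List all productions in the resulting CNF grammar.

S → 1; T1 → 1; P → 1; Q → 0; T0 → 0; R → 0; S → P X0; X0 → Q P; P → T1 X1; X1 → T1 Q; Q → T1 T1; Q → S T1; R → T0 X2; X2 → T1 S; R → T0 X3; X3 → T0 T0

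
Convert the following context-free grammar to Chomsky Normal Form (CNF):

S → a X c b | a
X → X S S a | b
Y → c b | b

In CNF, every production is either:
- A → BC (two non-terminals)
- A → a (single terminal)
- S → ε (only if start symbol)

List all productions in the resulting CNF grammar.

TA → a; TC → c; TB → b; S → a; X → b; Y → b; S → TA X0; X0 → X X1; X1 → TC TB; X → X X2; X2 → S X3; X3 → S TA; Y → TC TB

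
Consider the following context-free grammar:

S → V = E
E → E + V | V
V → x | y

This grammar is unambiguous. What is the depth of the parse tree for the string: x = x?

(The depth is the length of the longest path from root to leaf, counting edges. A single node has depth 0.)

3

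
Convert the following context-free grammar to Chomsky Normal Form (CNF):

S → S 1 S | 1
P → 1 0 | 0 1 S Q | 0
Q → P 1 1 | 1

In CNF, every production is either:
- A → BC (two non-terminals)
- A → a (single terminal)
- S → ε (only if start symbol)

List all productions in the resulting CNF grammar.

T1 → 1; S → 1; T0 → 0; P → 0; Q → 1; S → S X0; X0 → T1 S; P → T1 T0; P → T0 X1; X1 → T1 X2; X2 → S Q; Q → P X3; X3 → T1 T1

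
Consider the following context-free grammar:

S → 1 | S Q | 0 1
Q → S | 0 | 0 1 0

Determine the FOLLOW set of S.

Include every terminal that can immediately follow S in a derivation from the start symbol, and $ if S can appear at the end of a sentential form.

We compute FOLLOW(S) using the standard algorithm.
FOLLOW(S) starts with {$}.
FIRST(Q) = {0, 1}
FIRST(S) = {0, 1}
FOLLOW(Q) = {$, 0, 1}
FOLLOW(S) = {$, 0, 1}
Therefore, FOLLOW(S) = {$, 0, 1}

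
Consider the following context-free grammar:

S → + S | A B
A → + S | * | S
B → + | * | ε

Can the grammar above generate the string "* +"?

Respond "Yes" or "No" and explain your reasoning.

Yes - a valid derivation exists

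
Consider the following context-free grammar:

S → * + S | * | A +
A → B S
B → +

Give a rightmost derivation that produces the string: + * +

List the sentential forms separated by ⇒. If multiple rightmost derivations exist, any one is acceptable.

S ⇒ A + ⇒ B S + ⇒ B * + ⇒ + * +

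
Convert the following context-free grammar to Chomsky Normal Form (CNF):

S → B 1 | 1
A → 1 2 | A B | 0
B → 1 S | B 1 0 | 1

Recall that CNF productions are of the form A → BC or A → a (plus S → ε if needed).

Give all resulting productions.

T1 → 1; S → 1; T2 → 2; A → 0; T0 → 0; B → 1; S → B T1; A → T1 T2; A → A B; B → T1 S; B → B X0; X0 → T1 T0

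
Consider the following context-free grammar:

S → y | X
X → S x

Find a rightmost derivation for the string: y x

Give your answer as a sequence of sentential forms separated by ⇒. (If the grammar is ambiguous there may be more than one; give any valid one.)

S ⇒ X ⇒ S x ⇒ y x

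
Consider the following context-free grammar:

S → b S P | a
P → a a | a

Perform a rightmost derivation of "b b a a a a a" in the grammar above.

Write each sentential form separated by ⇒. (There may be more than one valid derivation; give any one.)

S ⇒ b S P ⇒ b S a a ⇒ b b S P a a ⇒ b b S a a a a ⇒ b b a a a a a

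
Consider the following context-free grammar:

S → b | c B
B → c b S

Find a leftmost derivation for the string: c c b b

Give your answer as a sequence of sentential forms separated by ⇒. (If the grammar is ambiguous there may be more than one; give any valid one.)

S ⇒ c B ⇒ c c b S ⇒ c c b b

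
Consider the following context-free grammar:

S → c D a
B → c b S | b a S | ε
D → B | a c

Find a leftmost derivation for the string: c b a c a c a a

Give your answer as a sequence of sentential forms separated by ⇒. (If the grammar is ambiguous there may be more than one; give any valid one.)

S ⇒ c D a ⇒ c B a ⇒ c b a S a ⇒ c b a c D a a ⇒ c b a c a c a a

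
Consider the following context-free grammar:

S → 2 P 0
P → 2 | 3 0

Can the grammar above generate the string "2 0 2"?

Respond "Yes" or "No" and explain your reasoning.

No - no valid derivation exists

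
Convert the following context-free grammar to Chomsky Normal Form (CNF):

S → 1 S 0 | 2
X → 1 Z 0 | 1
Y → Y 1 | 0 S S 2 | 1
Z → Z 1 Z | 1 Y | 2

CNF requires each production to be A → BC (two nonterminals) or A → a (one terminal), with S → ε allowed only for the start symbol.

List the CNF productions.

T1 → 1; T0 → 0; S → 2; X → 1; T2 → 2; Y → 1; Z → 2; S → T1 X0; X0 → S T0; X → T1 X1; X1 → Z T0; Y → Y T1; Y → T0 X2; X2 → S X3; X3 → S T2; Z → Z X4; X4 → T1 Z; Z → T1 Y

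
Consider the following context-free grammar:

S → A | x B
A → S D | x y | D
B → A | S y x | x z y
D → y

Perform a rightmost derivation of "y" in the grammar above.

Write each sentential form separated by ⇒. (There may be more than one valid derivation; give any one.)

S ⇒ A ⇒ D ⇒ y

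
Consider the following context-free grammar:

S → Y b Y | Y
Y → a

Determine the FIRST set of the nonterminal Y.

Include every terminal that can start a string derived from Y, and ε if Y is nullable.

We compute FIRST(Y) using the standard algorithm.
FIRST(S) = {a}
FIRST(Y) = {a}
Therefore, FIRST(Y) = {a}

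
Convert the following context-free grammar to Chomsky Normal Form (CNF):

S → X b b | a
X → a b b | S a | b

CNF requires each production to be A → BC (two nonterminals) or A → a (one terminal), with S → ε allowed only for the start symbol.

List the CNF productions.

TB → b; S → a; TA → a; X → b; S → X X0; X0 → TB TB; X → TA X1; X1 → TB TB; X → S TA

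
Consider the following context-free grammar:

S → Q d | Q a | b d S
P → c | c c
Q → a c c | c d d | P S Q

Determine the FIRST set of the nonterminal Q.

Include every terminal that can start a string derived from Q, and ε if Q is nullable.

We compute FIRST(Q) using the standard algorithm.
FIRST(P) = {c}
FIRST(Q) = {a, c}
FIRST(S) = {a, b, c}
Therefore, FIRST(Q) = {a, c}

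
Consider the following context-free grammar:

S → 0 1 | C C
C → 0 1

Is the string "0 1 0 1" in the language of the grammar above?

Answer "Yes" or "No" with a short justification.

Yes - a valid derivation exists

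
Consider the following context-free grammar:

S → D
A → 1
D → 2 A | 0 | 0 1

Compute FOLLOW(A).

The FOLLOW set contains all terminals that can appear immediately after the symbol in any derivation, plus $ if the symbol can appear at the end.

We compute FOLLOW(A) using the standard algorithm.
FOLLOW(S) starts with {$}.
FIRST(A) = {1}
FIRST(D) = {0, 2}
FIRST(S) = {0, 2}
FOLLOW(A) = {$}
FOLLOW(D) = {$}
FOLLOW(S) = {$}
Therefore, FOLLOW(A) = {$}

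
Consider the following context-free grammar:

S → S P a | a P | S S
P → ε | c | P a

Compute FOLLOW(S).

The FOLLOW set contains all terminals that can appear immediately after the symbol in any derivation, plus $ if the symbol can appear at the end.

We compute FOLLOW(S) using the standard algorithm.
FOLLOW(S) starts with {$}.
FIRST(P) = {a, c, ε}
FIRST(S) = {a}
FOLLOW(P) = {$, a, c}
FOLLOW(S) = {$, a, c}
Therefore, FOLLOW(S) = {$, a, c}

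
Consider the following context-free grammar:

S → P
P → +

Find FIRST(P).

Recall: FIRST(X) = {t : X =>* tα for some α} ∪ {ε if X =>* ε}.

We compute FIRST(P) using the standard algorithm.
FIRST(P) = {+}
FIRST(S) = {+}
Therefore, FIRST(P) = {+}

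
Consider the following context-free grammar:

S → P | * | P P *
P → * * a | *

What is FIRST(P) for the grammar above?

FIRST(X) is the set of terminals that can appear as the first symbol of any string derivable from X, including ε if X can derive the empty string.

We compute FIRST(P) using the standard algorithm.
FIRST(P) = {*}
FIRST(S) = {*}
Therefore, FIRST(P) = {*}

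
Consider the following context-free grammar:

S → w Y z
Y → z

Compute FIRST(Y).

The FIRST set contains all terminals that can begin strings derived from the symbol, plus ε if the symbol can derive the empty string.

We compute FIRST(Y) using the standard algorithm.
FIRST(S) = {w}
FIRST(Y) = {z}
Therefore, FIRST(Y) = {z}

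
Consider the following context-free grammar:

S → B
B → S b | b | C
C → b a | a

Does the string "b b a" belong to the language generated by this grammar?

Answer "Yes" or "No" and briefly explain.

No - no valid derivation exists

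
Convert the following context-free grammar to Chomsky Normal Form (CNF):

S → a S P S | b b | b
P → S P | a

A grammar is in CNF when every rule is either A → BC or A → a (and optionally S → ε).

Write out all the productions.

TA → a; TB → b; S → b; P → a; S → TA X0; X0 → S X1; X1 → P S; S → TB TB; P → S P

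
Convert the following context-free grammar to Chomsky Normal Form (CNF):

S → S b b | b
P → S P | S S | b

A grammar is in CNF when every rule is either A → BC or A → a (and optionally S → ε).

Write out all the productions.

TB → b; S → b; P → b; S → S X0; X0 → TB TB; P → S P; P → S S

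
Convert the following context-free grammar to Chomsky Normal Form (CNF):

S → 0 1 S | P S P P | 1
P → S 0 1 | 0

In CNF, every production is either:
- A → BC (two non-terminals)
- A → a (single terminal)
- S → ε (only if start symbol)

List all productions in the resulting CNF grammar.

T0 → 0; T1 → 1; S → 1; P → 0; S → T0 X0; X0 → T1 S; S → P X1; X1 → S X2; X2 → P P; P → S X3; X3 → T0 T1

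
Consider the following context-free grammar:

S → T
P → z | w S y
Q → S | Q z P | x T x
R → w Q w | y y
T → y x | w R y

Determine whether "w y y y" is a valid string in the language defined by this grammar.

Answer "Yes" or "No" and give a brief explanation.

Yes - a valid derivation exists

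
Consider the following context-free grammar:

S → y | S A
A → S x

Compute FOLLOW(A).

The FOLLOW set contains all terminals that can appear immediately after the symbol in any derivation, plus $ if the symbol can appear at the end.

We compute FOLLOW(A) using the standard algorithm.
FOLLOW(S) starts with {$}.
FIRST(A) = {y}
FIRST(S) = {y}
FOLLOW(A) = {$, x, y}
FOLLOW(S) = {$, x, y}
Therefore, FOLLOW(A) = {$, x, y}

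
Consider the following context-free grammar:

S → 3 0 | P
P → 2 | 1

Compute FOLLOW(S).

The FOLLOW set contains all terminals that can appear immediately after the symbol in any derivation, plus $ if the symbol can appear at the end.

We compute FOLLOW(S) using the standard algorithm.
FOLLOW(S) starts with {$}.
FIRST(P) = {1, 2}
FIRST(S) = {1, 2, 3}
FOLLOW(P) = {$}
FOLLOW(S) = {$}
Therefore, FOLLOW(S) = {$}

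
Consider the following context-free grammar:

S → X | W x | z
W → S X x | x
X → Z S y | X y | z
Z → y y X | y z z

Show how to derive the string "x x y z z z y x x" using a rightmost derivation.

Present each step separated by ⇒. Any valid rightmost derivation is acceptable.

S ⇒ W x ⇒ S X x x ⇒ S Z S y x x ⇒ S Z z y x x ⇒ S y z z z y x x ⇒ W x y z z z y x x ⇒ x x y z z z y x x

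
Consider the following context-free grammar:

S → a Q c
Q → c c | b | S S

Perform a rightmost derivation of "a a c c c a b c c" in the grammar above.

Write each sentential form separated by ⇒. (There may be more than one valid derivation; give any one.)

S ⇒ a Q c ⇒ a S S c ⇒ a S a Q c c ⇒ a S a b c c ⇒ a a Q c a b c c ⇒ a a c c c a b c c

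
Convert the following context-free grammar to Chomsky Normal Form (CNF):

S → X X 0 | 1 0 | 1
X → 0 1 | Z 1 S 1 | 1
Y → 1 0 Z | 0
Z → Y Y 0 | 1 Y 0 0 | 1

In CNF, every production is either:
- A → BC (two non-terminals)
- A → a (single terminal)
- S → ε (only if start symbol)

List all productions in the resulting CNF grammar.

T0 → 0; T1 → 1; S → 1; X → 1; Y → 0; Z → 1; S → X X0; X0 → X T0; S → T1 T0; X → T0 T1; X → Z X1; X1 → T1 X2; X2 → S T1; Y → T1 X3; X3 → T0 Z; Z → Y X4; X4 → Y T0; Z → T1 X5; X5 → Y X6; X6 → T0 T0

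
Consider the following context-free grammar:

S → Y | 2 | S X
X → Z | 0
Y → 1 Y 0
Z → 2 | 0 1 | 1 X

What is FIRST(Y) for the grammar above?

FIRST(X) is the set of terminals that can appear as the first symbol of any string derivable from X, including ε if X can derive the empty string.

We compute FIRST(Y) using the standard algorithm.
FIRST(S) = {1, 2}
FIRST(X) = {0, 1, 2}
FIRST(Y) = {1}
FIRST(Z) = {0, 1, 2}
Therefore, FIRST(Y) = {1}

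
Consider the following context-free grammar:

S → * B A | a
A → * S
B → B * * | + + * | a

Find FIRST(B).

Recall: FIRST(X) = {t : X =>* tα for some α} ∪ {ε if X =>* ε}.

We compute FIRST(B) using the standard algorithm.
FIRST(A) = {*}
FIRST(B) = {+, a}
FIRST(S) = {*, a}
Therefore, FIRST(B) = {+, a}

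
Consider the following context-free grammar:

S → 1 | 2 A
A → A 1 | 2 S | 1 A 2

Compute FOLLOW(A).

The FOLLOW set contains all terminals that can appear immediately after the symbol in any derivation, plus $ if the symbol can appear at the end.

We compute FOLLOW(A) using the standard algorithm.
FOLLOW(S) starts with {$}.
FIRST(A) = {1, 2}
FIRST(S) = {1, 2}
FOLLOW(A) = {$, 1, 2}
FOLLOW(S) = {$, 1, 2}
Therefore, FOLLOW(A) = {$, 1, 2}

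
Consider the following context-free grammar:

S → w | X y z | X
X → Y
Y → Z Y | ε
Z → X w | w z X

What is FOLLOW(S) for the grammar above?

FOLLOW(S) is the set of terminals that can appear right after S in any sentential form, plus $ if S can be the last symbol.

We compute FOLLOW(S) using the standard algorithm.
FOLLOW(S) starts with {$}.
FIRST(S) = {w, y, ε}
FIRST(X) = {w, ε}
FIRST(Y) = {w, ε}
FIRST(Z) = {w}
FOLLOW(S) = {$}
FOLLOW(X) = {$, w, y}
FOLLOW(Y) = {$, w, y}
FOLLOW(Z) = {$, w, y}
Therefore, FOLLOW(S) = {$}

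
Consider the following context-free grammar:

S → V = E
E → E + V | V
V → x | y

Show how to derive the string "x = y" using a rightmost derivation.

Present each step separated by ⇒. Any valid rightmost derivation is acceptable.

S ⇒ V = E ⇒ V = V ⇒ V = y ⇒ x = y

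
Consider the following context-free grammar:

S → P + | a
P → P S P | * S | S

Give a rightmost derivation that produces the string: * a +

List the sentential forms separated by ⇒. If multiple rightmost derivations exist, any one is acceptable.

S ⇒ P + ⇒ * S + ⇒ * a +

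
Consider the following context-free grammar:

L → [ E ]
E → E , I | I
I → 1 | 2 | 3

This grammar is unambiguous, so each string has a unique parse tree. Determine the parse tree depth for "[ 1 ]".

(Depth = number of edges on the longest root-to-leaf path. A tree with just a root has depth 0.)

3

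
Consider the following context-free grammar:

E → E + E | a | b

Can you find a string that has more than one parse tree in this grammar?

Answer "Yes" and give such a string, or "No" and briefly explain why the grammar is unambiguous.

Yes - the string 'b + b + b + b + a + a' has two distinct parse trees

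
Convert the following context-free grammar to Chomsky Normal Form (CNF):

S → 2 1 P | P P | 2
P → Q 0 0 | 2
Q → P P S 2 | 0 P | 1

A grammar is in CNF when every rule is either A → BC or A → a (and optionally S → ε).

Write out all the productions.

T2 → 2; T1 → 1; S → 2; T0 → 0; P → 2; Q → 1; S → T2 X0; X0 → T1 P; S → P P; P → Q X1; X1 → T0 T0; Q → P X2; X2 → P X3; X3 → S T2; Q → T0 P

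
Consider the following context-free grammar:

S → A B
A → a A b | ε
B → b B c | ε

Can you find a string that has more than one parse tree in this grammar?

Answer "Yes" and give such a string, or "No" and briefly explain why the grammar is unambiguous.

No - the grammar is unambiguous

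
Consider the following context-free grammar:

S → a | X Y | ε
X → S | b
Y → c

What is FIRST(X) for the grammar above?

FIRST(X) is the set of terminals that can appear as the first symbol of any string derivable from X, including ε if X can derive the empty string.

We compute FIRST(X) using the standard algorithm.
FIRST(S) = {a, b, c, ε}
FIRST(X) = {a, b, c, ε}
FIRST(Y) = {c}
Therefore, FIRST(X) = {a, b, c, ε}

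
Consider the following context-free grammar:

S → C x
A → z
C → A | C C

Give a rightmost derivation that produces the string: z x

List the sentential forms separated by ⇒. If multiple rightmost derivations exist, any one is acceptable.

S ⇒ C x ⇒ A x ⇒ z x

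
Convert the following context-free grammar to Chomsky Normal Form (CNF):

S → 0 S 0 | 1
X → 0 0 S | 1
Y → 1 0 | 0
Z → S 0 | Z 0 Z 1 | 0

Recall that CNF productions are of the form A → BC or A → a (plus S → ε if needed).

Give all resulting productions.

T0 → 0; S → 1; X → 1; T1 → 1; Y → 0; Z → 0; S → T0 X0; X0 → S T0; X → T0 X1; X1 → T0 S; Y → T1 T0; Z → S T0; Z → Z X2; X2 → T0 X3; X3 → Z T1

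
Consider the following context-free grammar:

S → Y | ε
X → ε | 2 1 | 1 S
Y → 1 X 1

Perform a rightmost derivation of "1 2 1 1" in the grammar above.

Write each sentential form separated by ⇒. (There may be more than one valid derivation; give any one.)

S ⇒ Y ⇒ 1 X 1 ⇒ 1 2 1 1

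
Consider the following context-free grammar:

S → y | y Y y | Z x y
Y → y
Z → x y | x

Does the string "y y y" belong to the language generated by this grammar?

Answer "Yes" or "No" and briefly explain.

Yes - a valid derivation exists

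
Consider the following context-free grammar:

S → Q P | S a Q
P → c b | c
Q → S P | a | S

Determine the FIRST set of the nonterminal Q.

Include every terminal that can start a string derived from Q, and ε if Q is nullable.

We compute FIRST(Q) using the standard algorithm.
FIRST(P) = {c}
FIRST(Q) = {a}
FIRST(S) = {a}
Therefore, FIRST(Q) = {a}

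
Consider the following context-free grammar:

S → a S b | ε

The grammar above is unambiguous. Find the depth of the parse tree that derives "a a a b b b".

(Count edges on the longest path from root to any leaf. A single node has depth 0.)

4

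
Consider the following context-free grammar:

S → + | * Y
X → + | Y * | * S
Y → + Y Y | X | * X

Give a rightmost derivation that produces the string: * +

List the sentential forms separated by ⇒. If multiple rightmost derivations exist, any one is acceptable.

S ⇒ * Y ⇒ * X ⇒ * +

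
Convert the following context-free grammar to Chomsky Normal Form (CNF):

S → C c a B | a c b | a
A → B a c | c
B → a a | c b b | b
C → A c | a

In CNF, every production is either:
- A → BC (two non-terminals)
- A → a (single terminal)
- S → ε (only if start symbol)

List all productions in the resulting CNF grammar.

TC → c; TA → a; TB → b; S → a; A → c; B → b; C → a; S → C X0; X0 → TC X1; X1 → TA B; S → TA X2; X2 → TC TB; A → B X3; X3 → TA TC; B → TA TA; B → TC X4; X4 → TB TB; C → A TC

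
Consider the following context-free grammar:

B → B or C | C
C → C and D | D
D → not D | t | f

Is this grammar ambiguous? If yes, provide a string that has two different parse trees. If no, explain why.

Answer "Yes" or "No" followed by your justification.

No - the grammar is unambiguous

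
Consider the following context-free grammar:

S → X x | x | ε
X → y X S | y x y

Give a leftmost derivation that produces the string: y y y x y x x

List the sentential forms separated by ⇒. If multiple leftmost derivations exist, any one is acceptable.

S ⇒ X x ⇒ y X S x ⇒ y y X S S x ⇒ y y y x y S S x ⇒ y y y x y S x ⇒ y y y x y x x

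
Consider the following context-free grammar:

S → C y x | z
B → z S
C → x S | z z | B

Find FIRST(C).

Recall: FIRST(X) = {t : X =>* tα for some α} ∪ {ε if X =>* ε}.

We compute FIRST(C) using the standard algorithm.
FIRST(B) = {z}
FIRST(C) = {x, z}
FIRST(S) = {x, z}
Therefore, FIRST(C) = {x, z}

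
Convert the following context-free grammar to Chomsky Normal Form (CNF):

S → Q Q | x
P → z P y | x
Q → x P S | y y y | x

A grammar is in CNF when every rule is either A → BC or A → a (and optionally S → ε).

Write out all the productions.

S → x; TZ → z; TY → y; P → x; TX → x; Q → x; S → Q Q; P → TZ X0; X0 → P TY; Q → TX X1; X1 → P S; Q → TY X2; X2 → TY TY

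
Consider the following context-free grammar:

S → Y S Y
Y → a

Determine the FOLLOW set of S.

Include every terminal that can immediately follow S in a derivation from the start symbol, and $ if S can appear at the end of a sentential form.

We compute FOLLOW(S) using the standard algorithm.
FOLLOW(S) starts with {$}.
FIRST(S) = {a}
FIRST(Y) = {a}
FOLLOW(S) = {$, a}
FOLLOW(Y) = {$, a}
Therefore, FOLLOW(S) = {$, a}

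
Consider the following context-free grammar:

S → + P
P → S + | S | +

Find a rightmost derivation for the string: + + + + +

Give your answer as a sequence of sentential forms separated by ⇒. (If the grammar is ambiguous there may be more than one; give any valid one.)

S ⇒ + P ⇒ + S + ⇒ + + P + ⇒ + + S + ⇒ + + + P + ⇒ + + + + +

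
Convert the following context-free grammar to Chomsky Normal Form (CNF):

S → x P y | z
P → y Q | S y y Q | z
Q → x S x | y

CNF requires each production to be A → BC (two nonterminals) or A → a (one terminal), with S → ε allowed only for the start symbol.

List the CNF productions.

TX → x; TY → y; S → z; P → z; Q → y; S → TX X0; X0 → P TY; P → TY Q; P → S X1; X1 → TY X2; X2 → TY Q; Q → TX X3; X3 → S TX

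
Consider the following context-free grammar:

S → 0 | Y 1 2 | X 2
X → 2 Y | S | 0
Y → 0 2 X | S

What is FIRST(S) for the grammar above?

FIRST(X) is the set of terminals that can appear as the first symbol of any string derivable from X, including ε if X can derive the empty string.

We compute FIRST(S) using the standard algorithm.
FIRST(S) = {0, 2}
FIRST(X) = {0, 2}
FIRST(Y) = {0, 2}
Therefore, FIRST(S) = {0, 2}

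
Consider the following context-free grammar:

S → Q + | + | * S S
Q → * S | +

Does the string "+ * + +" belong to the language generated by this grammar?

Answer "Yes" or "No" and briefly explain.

No - no valid derivation exists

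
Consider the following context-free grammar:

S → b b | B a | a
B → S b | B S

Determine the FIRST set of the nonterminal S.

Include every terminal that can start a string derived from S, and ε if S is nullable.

We compute FIRST(S) using the standard algorithm.
FIRST(B) = {a, b}
FIRST(S) = {a, b}
Therefore, FIRST(S) = {a, b}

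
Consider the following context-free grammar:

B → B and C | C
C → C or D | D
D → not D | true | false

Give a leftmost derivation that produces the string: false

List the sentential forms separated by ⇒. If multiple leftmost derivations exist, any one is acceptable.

B ⇒ C ⇒ D ⇒ false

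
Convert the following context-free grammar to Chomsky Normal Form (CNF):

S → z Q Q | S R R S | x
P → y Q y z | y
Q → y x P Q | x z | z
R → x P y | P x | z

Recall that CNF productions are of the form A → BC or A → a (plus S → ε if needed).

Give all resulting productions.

TZ → z; S → x; TY → y; P → y; TX → x; Q → z; R → z; S → TZ X0; X0 → Q Q; S → S X1; X1 → R X2; X2 → R S; P → TY X3; X3 → Q X4; X4 → TY TZ; Q → TY X5; X5 → TX X6; X6 → P Q; Q → TX TZ; R → TX X7; X7 → P TY; R → P TX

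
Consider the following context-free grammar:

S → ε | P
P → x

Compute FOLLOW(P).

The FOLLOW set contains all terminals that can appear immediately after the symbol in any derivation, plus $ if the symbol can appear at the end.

We compute FOLLOW(P) using the standard algorithm.
FOLLOW(S) starts with {$}.
FIRST(P) = {x}
FIRST(S) = {x, ε}
FOLLOW(P) = {$}
FOLLOW(S) = {$}
Therefore, FOLLOW(P) = {$}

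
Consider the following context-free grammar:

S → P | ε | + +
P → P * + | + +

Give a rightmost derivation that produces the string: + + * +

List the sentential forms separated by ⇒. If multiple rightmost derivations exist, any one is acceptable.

S ⇒ P ⇒ P * + ⇒ + + * +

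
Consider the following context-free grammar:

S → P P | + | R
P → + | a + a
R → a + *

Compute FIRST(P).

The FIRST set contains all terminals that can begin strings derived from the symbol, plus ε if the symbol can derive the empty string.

We compute FIRST(P) using the standard algorithm.
FIRST(P) = {+, a}
FIRST(R) = {a}
FIRST(S) = {+, a}
Therefore, FIRST(P) = {+, a}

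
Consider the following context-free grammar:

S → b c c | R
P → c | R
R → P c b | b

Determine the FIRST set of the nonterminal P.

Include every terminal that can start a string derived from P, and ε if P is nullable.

We compute FIRST(P) using the standard algorithm.
FIRST(P) = {b, c}
FIRST(R) = {b, c}
FIRST(S) = {b, c}
Therefore, FIRST(P) = {b, c}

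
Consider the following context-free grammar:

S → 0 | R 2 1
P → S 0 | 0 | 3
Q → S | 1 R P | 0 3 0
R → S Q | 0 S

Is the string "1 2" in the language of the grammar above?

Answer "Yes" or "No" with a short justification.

No - no valid derivation exists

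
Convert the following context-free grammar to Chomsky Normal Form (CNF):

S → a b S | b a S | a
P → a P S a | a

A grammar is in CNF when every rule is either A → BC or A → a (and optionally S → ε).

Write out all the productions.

TA → a; TB → b; S → a; P → a; S → TA X0; X0 → TB S; S → TB X1; X1 → TA S; P → TA X2; X2 → P X3; X3 → S TA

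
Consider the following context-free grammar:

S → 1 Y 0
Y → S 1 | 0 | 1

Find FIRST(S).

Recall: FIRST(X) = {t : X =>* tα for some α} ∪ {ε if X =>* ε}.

We compute FIRST(S) using the standard algorithm.
FIRST(S) = {1}
FIRST(Y) = {0, 1}
Therefore, FIRST(S) = {1}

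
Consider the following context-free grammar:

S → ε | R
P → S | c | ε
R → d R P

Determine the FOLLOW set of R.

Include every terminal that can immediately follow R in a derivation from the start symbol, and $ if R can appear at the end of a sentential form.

We compute FOLLOW(R) using the standard algorithm.
FOLLOW(S) starts with {$}.
FIRST(P) = {c, d, ε}
FIRST(R) = {d}
FIRST(S) = {d, ε}
FOLLOW(P) = {$, c, d}
FOLLOW(R) = {$, c, d}
FOLLOW(S) = {$, c, d}
Therefore, FOLLOW(R) = {$, c, d}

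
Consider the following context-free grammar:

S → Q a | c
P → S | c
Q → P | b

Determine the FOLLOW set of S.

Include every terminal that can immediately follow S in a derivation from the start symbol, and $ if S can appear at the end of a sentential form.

We compute FOLLOW(S) using the standard algorithm.
FOLLOW(S) starts with {$}.
FIRST(P) = {b, c}
FIRST(Q) = {b, c}
FIRST(S) = {b, c}
FOLLOW(P) = {a}
FOLLOW(Q) = {a}
FOLLOW(S) = {$, a}
Therefore, FOLLOW(S) = {$, a}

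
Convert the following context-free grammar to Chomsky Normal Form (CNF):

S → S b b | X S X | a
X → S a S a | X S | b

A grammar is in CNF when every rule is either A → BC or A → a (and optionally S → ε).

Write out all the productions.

TB → b; S → a; TA → a; X → b; S → S X0; X0 → TB TB; S → X X1; X1 → S X; X → S X2; X2 → TA X3; X3 → S TA; X → X S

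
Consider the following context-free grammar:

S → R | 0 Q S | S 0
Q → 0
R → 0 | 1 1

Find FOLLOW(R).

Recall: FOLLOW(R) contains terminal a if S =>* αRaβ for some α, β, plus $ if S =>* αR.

We compute FOLLOW(R) using the standard algorithm.
FOLLOW(S) starts with {$}.
FIRST(Q) = {0}
FIRST(R) = {0, 1}
FIRST(S) = {0, 1}
FOLLOW(Q) = {0, 1}
FOLLOW(R) = {$, 0}
FOLLOW(S) = {$, 0}
Therefore, FOLLOW(R) = {$, 0}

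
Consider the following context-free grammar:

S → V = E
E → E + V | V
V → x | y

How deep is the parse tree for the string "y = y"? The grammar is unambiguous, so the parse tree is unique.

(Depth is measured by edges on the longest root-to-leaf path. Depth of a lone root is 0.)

3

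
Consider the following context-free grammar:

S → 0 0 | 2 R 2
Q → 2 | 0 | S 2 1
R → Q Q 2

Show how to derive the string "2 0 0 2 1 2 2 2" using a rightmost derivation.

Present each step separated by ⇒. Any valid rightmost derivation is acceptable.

S ⇒ 2 R 2 ⇒ 2 Q Q 2 2 ⇒ 2 Q 2 2 2 ⇒ 2 S 2 1 2 2 2 ⇒ 2 0 0 2 1 2 2 2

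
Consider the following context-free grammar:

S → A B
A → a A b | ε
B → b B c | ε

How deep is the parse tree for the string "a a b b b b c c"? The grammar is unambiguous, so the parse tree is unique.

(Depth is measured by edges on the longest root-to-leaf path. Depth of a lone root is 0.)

4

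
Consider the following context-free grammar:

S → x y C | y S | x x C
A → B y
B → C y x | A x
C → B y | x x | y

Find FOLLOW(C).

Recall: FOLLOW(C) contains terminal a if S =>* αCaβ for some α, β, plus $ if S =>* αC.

We compute FOLLOW(C) using the standard algorithm.
FOLLOW(S) starts with {$}.
FIRST(A) = {x, y}
FIRST(B) = {x, y}
FIRST(C) = {x, y}
FIRST(S) = {x, y}
FOLLOW(A) = {x}
FOLLOW(B) = {y}
FOLLOW(C) = {$, y}
FOLLOW(S) = {$}
Therefore, FOLLOW(C) = {$, y}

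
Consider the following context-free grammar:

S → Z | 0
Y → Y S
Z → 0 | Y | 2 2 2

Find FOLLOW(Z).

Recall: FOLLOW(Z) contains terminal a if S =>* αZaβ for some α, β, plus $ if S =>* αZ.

We compute FOLLOW(Z) using the standard algorithm.
FOLLOW(S) starts with {$}.
FIRST(S) = {0, 2}
FIRST(Y) = {}
FIRST(Z) = {0, 2}
FOLLOW(S) = {$, 0, 2}
FOLLOW(Y) = {$, 0, 2}
FOLLOW(Z) = {$, 0, 2}
Therefore, FOLLOW(Z) = {$, 0, 2}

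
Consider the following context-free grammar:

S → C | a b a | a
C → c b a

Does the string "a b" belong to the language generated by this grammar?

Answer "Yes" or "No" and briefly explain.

No - no valid derivation exists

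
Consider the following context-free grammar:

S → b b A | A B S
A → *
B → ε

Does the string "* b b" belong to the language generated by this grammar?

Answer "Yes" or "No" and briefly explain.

No - no valid derivation exists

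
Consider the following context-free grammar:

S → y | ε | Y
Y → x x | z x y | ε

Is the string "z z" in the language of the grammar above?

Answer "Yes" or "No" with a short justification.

No - no valid derivation exists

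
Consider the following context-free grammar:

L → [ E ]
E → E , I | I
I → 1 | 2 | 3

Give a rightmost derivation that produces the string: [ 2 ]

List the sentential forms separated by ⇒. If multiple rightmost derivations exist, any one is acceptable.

L ⇒ [ E ] ⇒ [ I ] ⇒ [ 2 ]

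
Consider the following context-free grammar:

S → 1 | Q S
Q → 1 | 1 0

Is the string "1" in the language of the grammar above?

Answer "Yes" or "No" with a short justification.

Yes - a valid derivation exists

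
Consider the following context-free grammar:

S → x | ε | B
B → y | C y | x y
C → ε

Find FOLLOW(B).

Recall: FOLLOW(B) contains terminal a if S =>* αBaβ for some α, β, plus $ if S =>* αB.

We compute FOLLOW(B) using the standard algorithm.
FOLLOW(S) starts with {$}.
FIRST(B) = {x, y}
FIRST(C) = {ε}
FIRST(S) = {x, y, ε}
FOLLOW(B) = {$}
FOLLOW(C) = {y}
FOLLOW(S) = {$}
Therefore, FOLLOW(B) = {$}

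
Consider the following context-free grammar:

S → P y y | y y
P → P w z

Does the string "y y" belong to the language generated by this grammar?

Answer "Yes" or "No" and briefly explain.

Yes - a valid derivation exists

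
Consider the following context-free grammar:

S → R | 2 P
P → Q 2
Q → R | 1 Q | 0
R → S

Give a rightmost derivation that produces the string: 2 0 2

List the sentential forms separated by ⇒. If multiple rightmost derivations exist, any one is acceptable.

S ⇒ 2 P ⇒ 2 Q 2 ⇒ 2 0 2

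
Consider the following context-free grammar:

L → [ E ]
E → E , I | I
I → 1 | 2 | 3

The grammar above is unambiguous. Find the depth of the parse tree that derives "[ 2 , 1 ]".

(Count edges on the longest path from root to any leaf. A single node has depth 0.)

4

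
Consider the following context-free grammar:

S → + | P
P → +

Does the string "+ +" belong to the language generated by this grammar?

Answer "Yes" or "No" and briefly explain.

No - no valid derivation exists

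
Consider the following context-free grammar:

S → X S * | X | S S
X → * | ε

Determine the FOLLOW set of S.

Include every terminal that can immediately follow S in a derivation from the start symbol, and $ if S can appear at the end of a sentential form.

We compute FOLLOW(S) using the standard algorithm.
FOLLOW(S) starts with {$}.
FIRST(S) = {*, ε}
FIRST(X) = {*, ε}
FOLLOW(S) = {$, *}
FOLLOW(X) = {$, *}
Therefore, FOLLOW(S) = {$, *}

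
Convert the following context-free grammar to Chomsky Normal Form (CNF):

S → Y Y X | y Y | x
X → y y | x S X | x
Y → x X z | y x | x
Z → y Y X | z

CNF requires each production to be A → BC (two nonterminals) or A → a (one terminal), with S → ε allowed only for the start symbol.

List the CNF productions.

TY → y; S → x; TX → x; X → x; TZ → z; Y → x; Z → z; S → Y X0; X0 → Y X; S → TY Y; X → TY TY; X → TX X1; X1 → S X; Y → TX X2; X2 → X TZ; Y → TY TX; Z → TY X3; X3 → Y X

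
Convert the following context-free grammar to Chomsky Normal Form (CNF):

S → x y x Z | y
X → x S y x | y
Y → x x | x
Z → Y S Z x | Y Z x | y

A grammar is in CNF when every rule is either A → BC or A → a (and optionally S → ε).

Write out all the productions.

TX → x; TY → y; S → y; X → y; Y → x; Z → y; S → TX X0; X0 → TY X1; X1 → TX Z; X → TX X2; X2 → S X3; X3 → TY TX; Y → TX TX; Z → Y X4; X4 → S X5; X5 → Z TX; Z → Y X6; X6 → Z TX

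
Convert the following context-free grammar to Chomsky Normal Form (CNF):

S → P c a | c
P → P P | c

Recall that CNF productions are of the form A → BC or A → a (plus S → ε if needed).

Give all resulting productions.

TC → c; TA → a; S → c; P → c; S → P X0; X0 → TC TA; P → P P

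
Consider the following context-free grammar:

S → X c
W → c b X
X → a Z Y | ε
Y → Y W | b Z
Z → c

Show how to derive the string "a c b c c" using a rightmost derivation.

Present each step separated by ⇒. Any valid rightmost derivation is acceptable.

S ⇒ X c ⇒ a Z Y c ⇒ a Z b Z c ⇒ a Z b c c ⇒ a c b c c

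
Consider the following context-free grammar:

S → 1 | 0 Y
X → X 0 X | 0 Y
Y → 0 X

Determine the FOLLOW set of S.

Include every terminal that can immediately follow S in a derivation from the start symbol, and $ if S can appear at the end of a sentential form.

We compute FOLLOW(S) using the standard algorithm.
FOLLOW(S) starts with {$}.
FIRST(S) = {0, 1}
FIRST(X) = {0}
FIRST(Y) = {0}
FOLLOW(S) = {$}
FOLLOW(X) = {$, 0}
FOLLOW(Y) = {$, 0}
Therefore, FOLLOW(S) = {$}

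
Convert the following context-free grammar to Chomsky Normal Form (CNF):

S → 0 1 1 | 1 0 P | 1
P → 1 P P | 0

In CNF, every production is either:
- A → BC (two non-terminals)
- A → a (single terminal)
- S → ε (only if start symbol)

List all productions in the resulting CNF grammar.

T0 → 0; T1 → 1; S → 1; P → 0; S → T0 X0; X0 → T1 T1; S → T1 X1; X1 → T0 P; P → T1 X2; X2 → P P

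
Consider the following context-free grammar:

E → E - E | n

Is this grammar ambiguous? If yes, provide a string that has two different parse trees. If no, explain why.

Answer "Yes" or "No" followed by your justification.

Yes - the string 'n - n - n - n - n' has two distinct leftmost derivations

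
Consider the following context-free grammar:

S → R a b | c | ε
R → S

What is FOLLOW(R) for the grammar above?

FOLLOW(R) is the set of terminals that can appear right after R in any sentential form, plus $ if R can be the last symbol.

We compute FOLLOW(R) using the standard algorithm.
FOLLOW(S) starts with {$}.
FIRST(R) = {a, c, ε}
FIRST(S) = {a, c, ε}
FOLLOW(R) = {a}
FOLLOW(S) = {$, a}
Therefore, FOLLOW(R) = {a}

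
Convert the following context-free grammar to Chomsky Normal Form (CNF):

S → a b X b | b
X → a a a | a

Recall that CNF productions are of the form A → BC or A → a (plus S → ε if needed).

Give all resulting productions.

TA → a; TB → b; S → b; X → a; S → TA X0; X0 → TB X1; X1 → X TB; X → TA X2; X2 → TA TA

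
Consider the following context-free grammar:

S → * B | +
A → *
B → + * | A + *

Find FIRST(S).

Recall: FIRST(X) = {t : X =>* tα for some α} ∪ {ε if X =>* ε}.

We compute FIRST(S) using the standard algorithm.
FIRST(A) = {*}
FIRST(B) = {*, +}
FIRST(S) = {*, +}
Therefore, FIRST(S) = {*, +}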